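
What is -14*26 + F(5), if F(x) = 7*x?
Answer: -329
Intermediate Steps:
-14*26 + F(5) = -14*26 + 7*5 = -364 + 35 = -329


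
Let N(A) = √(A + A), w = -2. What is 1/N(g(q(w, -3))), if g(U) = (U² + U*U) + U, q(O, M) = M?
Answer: √30/30 ≈ 0.18257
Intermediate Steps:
g(U) = U + 2*U² (g(U) = (U² + U²) + U = 2*U² + U = U + 2*U²)
N(A) = √2*√A (N(A) = √(2*A) = √2*√A)
1/N(g(q(w, -3))) = 1/(√2*√(-3*(1 + 2*(-3)))) = 1/(√2*√(-3*(1 - 6))) = 1/(√2*√(-3*(-5))) = 1/(√2*√15) = 1/(√30) = √30/30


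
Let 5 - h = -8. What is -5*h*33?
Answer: -2145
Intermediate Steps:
h = 13 (h = 5 - 1*(-8) = 5 + 8 = 13)
-5*h*33 = -5*13*33 = -65*33 = -2145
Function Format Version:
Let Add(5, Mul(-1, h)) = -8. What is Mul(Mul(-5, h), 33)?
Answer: -2145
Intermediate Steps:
h = 13 (h = Add(5, Mul(-1, -8)) = Add(5, 8) = 13)
Mul(Mul(-5, h), 33) = Mul(Mul(-5, 13), 33) = Mul(-65, 33) = -2145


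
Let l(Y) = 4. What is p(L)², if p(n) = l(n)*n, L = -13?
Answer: 2704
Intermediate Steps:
p(n) = 4*n
p(L)² = (4*(-13))² = (-52)² = 2704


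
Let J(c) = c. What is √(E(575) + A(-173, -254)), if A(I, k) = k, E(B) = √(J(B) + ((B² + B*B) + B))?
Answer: √(-254 + 120*√46) ≈ 23.662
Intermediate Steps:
E(B) = √(2*B + 2*B²) (E(B) = √(B + ((B² + B*B) + B)) = √(B + ((B² + B²) + B)) = √(B + (2*B² + B)) = √(B + (B + 2*B²)) = √(2*B + 2*B²))
√(E(575) + A(-173, -254)) = √(√2*√(575*(1 + 575)) - 254) = √(√2*√(575*576) - 254) = √(√2*√331200 - 254) = √(√2*(120*√23) - 254) = √(120*√46 - 254) = √(-254 + 120*√46)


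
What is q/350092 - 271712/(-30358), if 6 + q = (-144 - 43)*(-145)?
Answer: 47973586263/5314046468 ≈ 9.0277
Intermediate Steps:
q = 27109 (q = -6 + (-144 - 43)*(-145) = -6 - 187*(-145) = -6 + 27115 = 27109)
q/350092 - 271712/(-30358) = 27109/350092 - 271712/(-30358) = 27109*(1/350092) - 271712*(-1/30358) = 27109/350092 + 135856/15179 = 47973586263/5314046468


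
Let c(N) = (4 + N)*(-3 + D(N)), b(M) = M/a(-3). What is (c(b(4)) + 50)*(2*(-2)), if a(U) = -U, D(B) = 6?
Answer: -264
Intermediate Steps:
b(M) = M/3 (b(M) = M/((-1*(-3))) = M/3)
c(N) = 12 + 3*N (c(N) = (4 + N)*(-3 + 6) = (4 + N)*3 = 12 + 3*N)
(c(b(4)) + 50)*(2*(-2)) = ((12 + 3*((⅓)*4)) + 50)*(2*(-2)) = ((12 + 3*(4/3)) + 50)*(-4) = ((12 + 4) + 50)*(-4) = (16 + 50)*(-4) = 66*(-4) = -264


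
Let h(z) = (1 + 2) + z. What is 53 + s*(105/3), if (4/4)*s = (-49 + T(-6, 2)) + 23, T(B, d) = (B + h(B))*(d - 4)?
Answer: -227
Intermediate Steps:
h(z) = 3 + z
T(B, d) = (-4 + d)*(3 + 2*B) (T(B, d) = (B + (3 + B))*(d - 4) = (3 + 2*B)*(-4 + d) = (-4 + d)*(3 + 2*B))
s = -8 (s = (-49 + (-12 - 8*(-6) - 6*2 + 2*(3 - 6))) + 23 = (-49 + (-12 + 48 - 12 + 2*(-3))) + 23 = (-49 + (-12 + 48 - 12 - 6)) + 23 = (-49 + 18) + 23 = -31 + 23 = -8)
53 + s*(105/3) = 53 - 840/3 = 53 - 8*35 = 53 - 280 = -227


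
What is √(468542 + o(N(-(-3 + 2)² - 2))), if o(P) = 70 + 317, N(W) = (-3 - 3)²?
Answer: √468929 ≈ 684.78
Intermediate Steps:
N(W) = 36 (N(W) = (-6)² = 36)
o(P) = 387
√(468542 + o(N(-(-3 + 2)² - 2))) = √(468542 + 387) = √468929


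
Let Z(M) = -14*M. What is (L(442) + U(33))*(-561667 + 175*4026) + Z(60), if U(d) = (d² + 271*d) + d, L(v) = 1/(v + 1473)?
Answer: 2753993345708/1915 ≈ 1.4381e+9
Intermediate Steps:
L(v) = 1/(1473 + v)
U(d) = d² + 272*d
(L(442) + U(33))*(-561667 + 175*4026) + Z(60) = (1/(1473 + 442) + 33*(272 + 33))*(-561667 + 175*4026) - 14*60 = (1/1915 + 33*305)*(-561667 + 704550) - 840 = (1/1915 + 10065)*142883 - 840 = (19274476/1915)*142883 - 840 = 2753994954308/1915 - 840 = 2753993345708/1915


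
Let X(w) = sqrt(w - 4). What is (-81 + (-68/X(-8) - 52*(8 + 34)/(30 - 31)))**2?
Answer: 13266671/3 + 47668*I*sqrt(3) ≈ 4.4222e+6 + 82563.0*I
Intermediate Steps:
X(w) = sqrt(-4 + w)
(-81 + (-68/X(-8) - 52*(8 + 34)/(30 - 31)))**2 = (-81 + (-68/sqrt(-4 - 8) - 52*(8 + 34)/(30 - 31)))**2 = (-81 + (-68*(-I*sqrt(3)/6) - 52/((-1/42))))**2 = (-81 + (-68*(-I*sqrt(3)/6) - 52/((-1*1/42))))**2 = (-81 + (-(-34)*I*sqrt(3)/3 - 52/(-1/42)))**2 = (-81 + (34*I*sqrt(3)/3 - 52*(-42)))**2 = (-81 + (34*I*sqrt(3)/3 + 2184))**2 = (-81 + (2184 + 34*I*sqrt(3)/3))**2 = (2103 + 34*I*sqrt(3)/3)**2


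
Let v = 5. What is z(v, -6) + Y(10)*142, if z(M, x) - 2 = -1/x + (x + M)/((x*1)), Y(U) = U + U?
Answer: 8527/3 ≈ 2842.3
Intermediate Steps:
Y(U) = 2*U
z(M, x) = 2 - 1/x + (M + x)/x (z(M, x) = 2 + (-1/x + (x + M)/((x*1))) = 2 + (-1/x + (M + x)/x) = 2 - 1/x + (M + x)/x)
z(v, -6) + Y(10)*142 = (-1 + 5 + 3*(-6))/(-6) + (2*10)*142 = -(-1 + 5 - 18)/6 + 20*142 = -⅙*(-14) + 2840 = 7/3 + 2840 = 8527/3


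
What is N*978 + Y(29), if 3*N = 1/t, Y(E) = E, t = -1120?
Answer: 16077/560 ≈ 28.709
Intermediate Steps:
N = -1/3360 (N = (⅓)/(-1120) = (⅓)*(-1/1120) = -1/3360 ≈ -0.00029762)
N*978 + Y(29) = -1/3360*978 + 29 = -163/560 + 29 = 16077/560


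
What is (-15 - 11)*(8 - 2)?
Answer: -156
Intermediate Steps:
(-15 - 11)*(8 - 2) = -26*6 = -156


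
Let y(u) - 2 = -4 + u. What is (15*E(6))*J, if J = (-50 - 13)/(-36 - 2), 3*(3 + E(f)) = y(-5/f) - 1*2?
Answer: -8715/76 ≈ -114.67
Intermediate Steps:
y(u) = -2 + u (y(u) = 2 + (-4 + u) = -2 + u)
E(f) = -13/3 - 5/(3*f) (E(f) = -3 + ((-2 - 5/f) - 1*2)/3 = -3 + ((-2 - 5/f) - 2)/3 = -3 + (-4 - 5/f)/3 = -3 + (-4/3 - 5/(3*f)) = -13/3 - 5/(3*f))
J = 63/38 (J = -63/(-38) = -63*(-1/38) = 63/38 ≈ 1.6579)
(15*E(6))*J = (15*((⅓)*(-5 - 13*6)/6))*(63/38) = (15*((⅓)*(⅙)*(-5 - 78)))*(63/38) = (15*((⅓)*(⅙)*(-83)))*(63/38) = (15*(-83/18))*(63/38) = -415/6*63/38 = -8715/76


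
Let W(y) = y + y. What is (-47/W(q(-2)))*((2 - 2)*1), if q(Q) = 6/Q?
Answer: 0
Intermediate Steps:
W(y) = 2*y
(-47/W(q(-2)))*((2 - 2)*1) = (-47/(2*(6/(-2))))*((2 - 2)*1) = (-47/(2*(6*(-½))))*(0*1) = -47/(2*(-3))*0 = -47/(-6)*0 = -47*(-⅙)*0 = (47/6)*0 = 0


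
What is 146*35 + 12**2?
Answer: 5254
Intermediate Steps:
146*35 + 12**2 = 5110 + 144 = 5254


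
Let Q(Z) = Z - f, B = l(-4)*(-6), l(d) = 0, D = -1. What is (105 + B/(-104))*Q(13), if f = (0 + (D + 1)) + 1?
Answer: 1260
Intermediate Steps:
B = 0 (B = 0*(-6) = 0)
f = 1 (f = (0 + (-1 + 1)) + 1 = (0 + 0) + 1 = 0 + 1 = 1)
Q(Z) = -1 + Z (Q(Z) = Z - 1*1 = Z - 1 = -1 + Z)
(105 + B/(-104))*Q(13) = (105 + 0/(-104))*(-1 + 13) = (105 + 0*(-1/104))*12 = (105 + 0)*12 = 105*12 = 1260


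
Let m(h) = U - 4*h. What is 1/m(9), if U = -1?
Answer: -1/37 ≈ -0.027027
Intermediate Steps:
m(h) = -1 - 4*h
1/m(9) = 1/(-1 - 4*9) = 1/(-1 - 36) = 1/(-37) = -1/37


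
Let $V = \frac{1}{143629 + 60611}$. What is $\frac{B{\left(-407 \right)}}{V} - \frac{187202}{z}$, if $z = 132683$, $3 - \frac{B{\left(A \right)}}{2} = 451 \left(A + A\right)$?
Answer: $\frac{19897136332258078}{132683} \approx 1.4996 \cdot 10^{11}$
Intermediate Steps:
$B{\left(A \right)} = 6 - 1804 A$ ($B{\left(A \right)} = 6 - 2 \cdot 451 \left(A + A\right) = 6 - 2 \cdot 451 \cdot 2 A = 6 - 2 \cdot 902 A = 6 - 1804 A$)
$V = \frac{1}{204240} \approx 4.8962 \cdot 10^{-6}$
$\frac{B{\left(-407 \right)}}{V} - \frac{187202}{z} = \left(6 - -734228\right) \frac{1}{\frac{1}{204240}} - \frac{187202}{132683} = \left(6 + 734228\right) 204240 - \frac{187202}{132683} = 734234 \cdot 204240 - \frac{187202}{132683} = 149959952160 - \frac{187202}{132683} = \frac{19897136332258078}{132683}$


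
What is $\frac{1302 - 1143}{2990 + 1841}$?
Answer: $\frac{159}{4831} \approx 0.032912$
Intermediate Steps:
$\frac{1302 - 1143}{2990 + 1841} = \frac{159}{4831}$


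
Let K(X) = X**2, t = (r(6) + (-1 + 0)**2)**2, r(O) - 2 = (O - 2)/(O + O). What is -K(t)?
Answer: -10000/81 ≈ -123.46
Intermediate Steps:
r(O) = 2 + (-2 + O)/(2*O) (r(O) = 2 + (O - 2)/(O + O) = 2 + (-2 + O)/((2*O)) = 2 + (-2 + O)*(1/(2*O)) = 2 + (-2 + O)/(2*O))
t = 100/9 (t = ((5/2 - 1/6) + (-1 + 0)**2)**2 = ((5/2 - 1*1/6) + (-1)**2)**2 = ((5/2 - 1/6) + 1)**2 = (7/3 + 1)**2 = (10/3)**2 = 100/9 ≈ 11.111)
-K(t) = -(100/9)**2 = -1*10000/81 = -10000/81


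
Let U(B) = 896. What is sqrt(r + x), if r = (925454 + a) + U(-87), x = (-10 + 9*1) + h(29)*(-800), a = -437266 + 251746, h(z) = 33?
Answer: 3*sqrt(79381) ≈ 845.24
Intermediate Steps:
a = -185520
x = -26401 (x = (-10 + 9*1) + 33*(-800) = (-10 + 9) - 26400 = -1 - 26400 = -26401)
r = 740830 (r = (925454 - 185520) + 896 = 739934 + 896 = 740830)
sqrt(r + x) = sqrt(740830 - 26401) = sqrt(714429) = 3*sqrt(79381)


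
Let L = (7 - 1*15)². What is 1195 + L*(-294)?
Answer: -17621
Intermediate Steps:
L = 64 (L = (7 - 15)² = (-8)² = 64)
1195 + L*(-294) = 1195 + 64*(-294) = 1195 - 18816 = -17621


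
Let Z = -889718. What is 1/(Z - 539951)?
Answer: -1/1429669 ≈ -6.9946e-7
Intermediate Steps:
1/(Z - 539951) = 1/(-889718 - 539951) = 1/(-1429669) = -1/1429669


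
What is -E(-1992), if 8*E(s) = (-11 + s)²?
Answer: -4012009/8 ≈ -5.0150e+5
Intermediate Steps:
E(s) = (-11 + s)²/8
-E(-1992) = -(-11 - 1992)²/8 = -(-2003)²/8 = -4012009/8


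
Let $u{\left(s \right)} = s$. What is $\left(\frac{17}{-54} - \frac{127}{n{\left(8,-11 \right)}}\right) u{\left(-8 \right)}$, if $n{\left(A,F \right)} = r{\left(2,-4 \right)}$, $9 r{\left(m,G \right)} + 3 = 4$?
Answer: $\frac{246956}{27} \approx 9146.5$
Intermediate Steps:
$r{\left(m,G \right)} = \frac{1}{9}$ ($r{\left(m,G \right)} = - \frac{1}{3} + \frac{1}{9} \cdot 4 = - \frac{1}{3} + \frac{4}{9} = \frac{1}{9}$)
$n{\left(A,F \right)} = \frac{1}{9}$
$\left(\frac{17}{-54} - \frac{127}{n{\left(8,-11 \right)}}\right) u{\left(-8 \right)} = \left(\frac{17}{-54} - 127 \frac{1}{\frac{1}{9}}\right) \left(-8\right) = \left(17 \left(- \frac{1}{54}\right) - 1143\right) \left(-8\right) = \left(- \frac{17}{54} - 1143\right) \left(-8\right) = \left(- \frac{61739}{54}\right) \left(-8\right) = \frac{246956}{27}$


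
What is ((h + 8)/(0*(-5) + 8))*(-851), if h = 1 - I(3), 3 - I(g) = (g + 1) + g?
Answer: -11063/8 ≈ -1382.9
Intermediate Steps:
I(g) = 2 - 2*g (I(g) = 3 - ((g + 1) + g) = 3 - ((1 + g) + g) = 3 - (1 + 2*g) = 3 + (-1 - 2*g) = 2 - 2*g)
h = 5 (h = 1 - (2 - 2*3) = 1 - (2 - 6) = 1 - 1*(-4) = 1 + 4 = 5)
((h + 8)/(0*(-5) + 8))*(-851) = ((5 + 8)/(0*(-5) + 8))*(-851) = (13/(0 + 8))*(-851) = (13/8)*(-851) = -11063/8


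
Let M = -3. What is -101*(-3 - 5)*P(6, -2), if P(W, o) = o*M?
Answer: 4848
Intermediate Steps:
P(W, o) = -3*o (P(W, o) = o*(-3) = -3*o)
-101*(-3 - 5)*P(6, -2) = -101*(-3 - 5)*(-3*(-2)) = -(-808)*6 = -101*(-48) = 4848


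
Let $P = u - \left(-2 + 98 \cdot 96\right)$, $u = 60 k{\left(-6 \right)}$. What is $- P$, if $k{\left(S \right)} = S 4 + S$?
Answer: $11206$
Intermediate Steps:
$k{\left(S \right)} = 5 S$ ($k{\left(S \right)} = 4 S + S = 5 S$)
$u = -1800$ ($u = 60 \cdot 5 \left(-6\right) = 60 \left(-30\right) = -1800$)
$P = -11206$ ($P = -1800 - \left(-2 + 98 \cdot 96\right) = -1800 - \left(-2 + 9408\right) = -1800 - 9406 = -11206$)
$- P = \left(-1\right) \left(-11206\right) = 11206$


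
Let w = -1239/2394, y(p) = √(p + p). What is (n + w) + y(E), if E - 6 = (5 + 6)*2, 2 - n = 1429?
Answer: -162737/114 + 2*√14 ≈ -1420.0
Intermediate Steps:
n = -1427 (n = 2 - 1*1429 = 2 - 1429 = -1427)
E = 28 (E = 6 + (5 + 6)*2 = 6 + 11*2 = 6 + 22 = 28)
y(p) = √2*√p (y(p) = √(2*p) = √2*√p)
w = -59/114 (w = -1239*1/2394 = -59/114 ≈ -0.51754)
(n + w) + y(E) = (-1427 - 59/114) + √2*√28 = -162737/114 + √2*(2*√7) = -162737/114 + 2*√14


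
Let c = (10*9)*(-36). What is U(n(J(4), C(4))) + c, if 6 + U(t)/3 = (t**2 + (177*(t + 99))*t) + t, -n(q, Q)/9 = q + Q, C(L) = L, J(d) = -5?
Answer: 513144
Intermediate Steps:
n(q, Q) = -9*Q - 9*q (n(q, Q) = -9*(q + Q) = -9*(Q + q) = -9*Q - 9*q)
c = -3240 (c = 90*(-36) = -3240)
U(t) = -18 + 3*t + 3*t**2 + 3*t*(17523 + 177*t) (U(t) = -18 + 3*((t**2 + (177*(t + 99))*t) + t) = -18 + 3*((t**2 + (177*(99 + t))*t) + t) = -18 + 3*((t**2 + (17523 + 177*t)*t) + t) = -18 + 3*((t**2 + t*(17523 + 177*t)) + t) = -18 + 3*(t + t**2 + t*(17523 + 177*t)) = -18 + (3*t + 3*t**2 + 3*t*(17523 + 177*t)) = -18 + 3*t + 3*t**2 + 3*t*(17523 + 177*t))
U(n(J(4), C(4))) + c = (-18 + 534*(-9*4 - 9*(-5))**2 + 52572*(-9*4 - 9*(-5))) - 3240 = (-18 + 534*(-36 + 45)**2 + 52572*(-36 + 45)) - 3240 = (-18 + 534*9**2 + 52572*9) - 3240 = (-18 + 534*81 + 473148) - 3240 = (-18 + 43254 + 473148) - 3240 = 516384 - 3240 = 513144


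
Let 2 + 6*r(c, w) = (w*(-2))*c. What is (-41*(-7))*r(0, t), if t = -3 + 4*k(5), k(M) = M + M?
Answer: -287/3 ≈ -95.667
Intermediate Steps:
k(M) = 2*M
t = 37 (t = -3 + 4*(2*5) = -3 + 4*10 = -3 + 40 = 37)
r(c, w) = -⅓ - c*w/3 (r(c, w) = -⅓ + ((w*(-2))*c)/6 = -⅓ + ((-2*w)*c)/6 = -⅓ + (-2*c*w)/6 = -⅓ - c*w/3)
(-41*(-7))*r(0, t) = (-41*(-7))*(-⅓ - ⅓*0*37) = 287*(-⅓ + 0) = 287*(-⅓) = -287/3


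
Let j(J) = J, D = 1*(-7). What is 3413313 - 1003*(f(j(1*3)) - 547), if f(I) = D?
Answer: 3968975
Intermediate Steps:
D = -7
f(I) = -7
3413313 - 1003*(f(j(1*3)) - 547) = 3413313 - 1003*(-7 - 547) = 3413313 - 1003*(-554) = 3413313 + 555662 = 3968975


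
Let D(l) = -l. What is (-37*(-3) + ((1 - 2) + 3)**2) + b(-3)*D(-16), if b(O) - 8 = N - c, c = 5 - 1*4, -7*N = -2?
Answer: 1621/7 ≈ 231.57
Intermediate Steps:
N = 2/7 (N = -1/7*(-2) = 2/7 ≈ 0.28571)
c = 1 (c = 5 - 4 = 1)
b(O) = 51/7 (b(O) = 8 + (2/7 - 1*1) = 8 + (2/7 - 1) = 8 - 5/7 = 51/7)
(-37*(-3) + ((1 - 2) + 3)**2) + b(-3)*D(-16) = (-37*(-3) + ((1 - 2) + 3)**2) + 51*(-1*(-16))/7 = (111 + (-1 + 3)**2) + (51/7)*16 = (111 + 2**2) + 816/7 = (111 + 4) + 816/7 = 115 + 816/7 = 1621/7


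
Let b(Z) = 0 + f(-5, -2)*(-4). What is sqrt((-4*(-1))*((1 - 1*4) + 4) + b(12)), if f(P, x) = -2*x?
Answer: 2*I*sqrt(3) ≈ 3.4641*I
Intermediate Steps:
b(Z) = -16 (b(Z) = 0 - 2*(-2)*(-4) = 0 + 4*(-4) = 0 - 16 = -16)
sqrt((-4*(-1))*((1 - 1*4) + 4) + b(12)) = sqrt((-4*(-1))*((1 - 1*4) + 4) - 16) = sqrt(4*((1 - 4) + 4) - 16) = sqrt(4*(-3 + 4) - 16) = sqrt(4*1 - 16) = sqrt(4 - 16) = sqrt(-12) = 2*I*sqrt(3)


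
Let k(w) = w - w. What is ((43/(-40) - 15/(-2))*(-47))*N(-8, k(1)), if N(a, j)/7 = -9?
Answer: 760977/40 ≈ 19024.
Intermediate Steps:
k(w) = 0
N(a, j) = -63 (N(a, j) = 7*(-9) = -63)
((43/(-40) - 15/(-2))*(-47))*N(-8, k(1)) = ((43/(-40) - 15/(-2))*(-47))*(-63) = ((43*(-1/40) - 15*(-½))*(-47))*(-63) = ((-43/40 + 15/2)*(-47))*(-63) = ((257/40)*(-47))*(-63) = -12079/40*(-63) = 760977/40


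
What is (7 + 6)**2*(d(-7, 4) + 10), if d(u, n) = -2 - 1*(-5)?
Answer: 2197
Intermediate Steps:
d(u, n) = 3 (d(u, n) = -2 + 5 = 3)
(7 + 6)**2*(d(-7, 4) + 10) = (7 + 6)**2*(3 + 10) = 13**2*13 = 169*13 = 2197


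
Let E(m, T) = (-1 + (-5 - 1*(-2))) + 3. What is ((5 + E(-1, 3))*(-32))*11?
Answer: -1408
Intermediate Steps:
E(m, T) = -1 (E(m, T) = (-1 + (-5 + 2)) + 3 = (-1 - 3) + 3 = -4 + 3 = -1)
((5 + E(-1, 3))*(-32))*11 = ((5 - 1)*(-32))*11 = (4*(-32))*11 = -128*11 = -1408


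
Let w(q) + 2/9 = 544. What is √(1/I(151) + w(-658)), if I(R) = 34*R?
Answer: √128995882870/15402 ≈ 23.319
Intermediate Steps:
w(q) = 4894/9 (w(q) = -2/9 + 544 = 4894/9)
√(1/I(151) + w(-658)) = √(1/(34*151) + 4894/9) = √(1/5134 + 4894/9) = √(25125805/46206) = √128995882870/15402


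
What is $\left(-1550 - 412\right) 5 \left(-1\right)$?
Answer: $9810$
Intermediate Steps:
$\left(-1550 - 412\right) 5 \left(-1\right) = \left(-1962\right) \left(-5\right) = 9810$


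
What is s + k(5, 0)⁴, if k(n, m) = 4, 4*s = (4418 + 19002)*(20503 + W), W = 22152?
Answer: 249745281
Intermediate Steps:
s = 249745025 (s = ((4418 + 19002)*(20503 + 22152))/4 = (23420*42655)/4 = (¼)*998980100 = 249745025)
s + k(5, 0)⁴ = 249745025 + 4⁴ = 249745025 + 256 = 249745281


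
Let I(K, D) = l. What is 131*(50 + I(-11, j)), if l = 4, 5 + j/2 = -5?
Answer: 7074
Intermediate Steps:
j = -20 (j = -10 + 2*(-5) = -10 - 10 = -20)
I(K, D) = 4
131*(50 + I(-11, j)) = 131*(50 + 4) = 131*54 = 7074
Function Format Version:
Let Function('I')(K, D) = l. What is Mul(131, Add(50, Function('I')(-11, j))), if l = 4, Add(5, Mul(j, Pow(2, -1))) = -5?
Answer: 7074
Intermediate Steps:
j = -20 (j = Add(-10, Mul(2, -5)) = Add(-10, -10) = -20)
Function('I')(K, D) = 4
Mul(131, Add(50, Function('I')(-11, j))) = Mul(131, Add(50, 4)) = Mul(131, 54) = 7074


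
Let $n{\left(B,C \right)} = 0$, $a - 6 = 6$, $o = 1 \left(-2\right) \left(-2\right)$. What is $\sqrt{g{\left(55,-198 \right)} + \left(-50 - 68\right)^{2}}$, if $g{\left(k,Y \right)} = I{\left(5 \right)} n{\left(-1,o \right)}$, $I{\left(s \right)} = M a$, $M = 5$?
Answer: $118$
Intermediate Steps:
$o = 4$ ($o = \left(-2\right) \left(-2\right) = 4$)
$a = 12$ ($a = 6 + 6 = 12$)
$I{\left(s \right)} = 60$ ($I{\left(s \right)} = 5 \cdot 12 = 60$)
$g{\left(k,Y \right)} = 0$ ($g{\left(k,Y \right)} = 60 \cdot 0 = 0$)
$\sqrt{g{\left(55,-198 \right)} + \left(-50 - 68\right)^{2}} = \sqrt{0 + \left(-50 - 68\right)^{2}} = \sqrt{0 + \left(-118\right)^{2}} = \sqrt{0 + 13924} = \sqrt{13924} = 118$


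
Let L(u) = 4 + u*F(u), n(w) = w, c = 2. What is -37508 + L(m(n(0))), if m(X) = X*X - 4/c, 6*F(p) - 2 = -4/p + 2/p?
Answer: -37505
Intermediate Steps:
F(p) = ⅓ - 1/(3*p) (F(p) = ⅓ + (-4/p + 2/p)/6 = ⅓ + (-2/p)/6 = ⅓ - 1/(3*p))
m(X) = -2 + X² (m(X) = X*X - 4/2 = X² - 4*½ = X² - 2 = -2 + X²)
L(u) = 11/3 + u/3 (L(u) = 4 + u*((-1 + u)/(3*u)) = 4 + (-⅓ + u/3) = 11/3 + u/3)
-37508 + L(m(n(0))) = -37508 + (11/3 + (-2 + 0²)/3) = -37508 + (11/3 + (-2 + 0)/3) = -37508 + (11/3 + (⅓)*(-2)) = -37508 + (11/3 - ⅔) = -37508 + 3 = -37505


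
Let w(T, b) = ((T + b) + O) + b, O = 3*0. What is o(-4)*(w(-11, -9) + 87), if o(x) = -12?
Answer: -696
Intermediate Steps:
O = 0
w(T, b) = T + 2*b (w(T, b) = ((T + b) + 0) + b = (T + b) + b = T + 2*b)
o(-4)*(w(-11, -9) + 87) = -12*((-11 + 2*(-9)) + 87) = -12*((-11 - 18) + 87) = -12*(-29 + 87) = -12*58 = -696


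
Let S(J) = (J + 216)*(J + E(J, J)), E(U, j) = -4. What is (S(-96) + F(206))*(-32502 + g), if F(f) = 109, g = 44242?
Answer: -139600340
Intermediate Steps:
S(J) = (-4 + J)*(216 + J) (S(J) = (J + 216)*(J - 4) = (216 + J)*(-4 + J) = (-4 + J)*(216 + J))
(S(-96) + F(206))*(-32502 + g) = ((-864 + (-96)**2 + 212*(-96)) + 109)*(-32502 + 44242) = ((-864 + 9216 - 20352) + 109)*11740 = (-12000 + 109)*11740 = -11891*11740 = -139600340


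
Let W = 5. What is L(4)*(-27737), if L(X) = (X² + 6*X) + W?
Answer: -1248165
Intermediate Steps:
L(X) = 5 + X² + 6*X (L(X) = (X² + 6*X) + 5 = 5 + X² + 6*X)
L(4)*(-27737) = (5 + 4² + 6*4)*(-27737) = (5 + 16 + 24)*(-27737) = 45*(-27737) = -1248165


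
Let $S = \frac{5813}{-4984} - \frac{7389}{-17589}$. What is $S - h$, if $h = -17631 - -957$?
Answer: $\frac{487212349381}{29221192} \approx 16673.0$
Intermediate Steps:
$S = - \frac{21806027}{29221192}$ ($S = 5813 \left(- \frac{1}{4984}\right) - - \frac{2463}{5863} = - \frac{5813}{4984} + \frac{2463}{5863} = - \frac{21806027}{29221192} \approx -0.74624$)
$h = -16674$ ($h = -17631 + 957 = -16674$)
$S - h = - \frac{21806027}{29221192} - -16674 = - \frac{21806027}{29221192} + 16674 = \frac{487212349381}{29221192}$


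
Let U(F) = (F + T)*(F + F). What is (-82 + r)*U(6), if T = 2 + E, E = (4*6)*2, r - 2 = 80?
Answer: 0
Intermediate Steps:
r = 82 (r = 2 + 80 = 82)
E = 48 (E = 24*2 = 48)
T = 50 (T = 2 + 48 = 50)
U(F) = 2*F*(50 + F) (U(F) = (F + 50)*(F + F) = (50 + F)*(2*F) = 2*F*(50 + F))
(-82 + r)*U(6) = (-82 + 82)*(2*6*(50 + 6)) = 0*(2*6*56) = 0*672 = 0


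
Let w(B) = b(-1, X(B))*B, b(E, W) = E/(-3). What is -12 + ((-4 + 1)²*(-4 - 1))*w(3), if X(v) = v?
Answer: -57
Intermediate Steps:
b(E, W) = -E/3 (b(E, W) = E*(-⅓) = -E/3)
w(B) = B/3 (w(B) = (-⅓*(-1))*B = B/3)
-12 + ((-4 + 1)²*(-4 - 1))*w(3) = -12 + ((-4 + 1)²*(-4 - 1))*((⅓)*3) = -12 + ((-3)²*(-5))*1 = -12 + (9*(-5))*1 = -12 - 45*1 = -12 - 45 = -57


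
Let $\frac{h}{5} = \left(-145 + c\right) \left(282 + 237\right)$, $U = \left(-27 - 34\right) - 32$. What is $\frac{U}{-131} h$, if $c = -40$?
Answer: $- \frac{44646975}{131} \approx -3.4082 \cdot 10^{5}$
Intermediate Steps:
$U = -93$ ($U = \left(-27 - 34\right) - 32 = -61 - 32 = -93$)
$h = -480075$ ($h = 5 \left(-145 - 40\right) \left(282 + 237\right) = 5 \left(\left(-185\right) 519\right) = 5 \left(-96015\right) = -480075$)
$\frac{U}{-131} h = - \frac{93}{-131} \left(-480075\right) = \left(-93\right) \left(- \frac{1}{131}\right) \left(-480075\right) = \frac{93}{131} \left(-480075\right) = - \frac{44646975}{131}$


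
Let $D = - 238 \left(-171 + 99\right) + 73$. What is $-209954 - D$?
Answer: $-227163$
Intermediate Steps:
$D = 17209$ ($D = \left(-238\right) \left(-72\right) + 73 = 17136 + 73 = 17209$)
$-209954 - D = -209954 - 17209 = -227163$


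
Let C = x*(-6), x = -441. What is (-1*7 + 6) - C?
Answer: -2647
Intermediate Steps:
C = 2646 (C = -441*(-6) = 2646)
(-1*7 + 6) - C = (-1*7 + 6) - 1*2646 = (-7 + 6) - 2646 = -1 - 2646 = -2647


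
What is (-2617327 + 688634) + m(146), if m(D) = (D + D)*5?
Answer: -1927233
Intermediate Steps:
m(D) = 10*D (m(D) = (2*D)*5 = 10*D)
(-2617327 + 688634) + m(146) = (-2617327 + 688634) + 10*146 = -1928693 + 1460 = -1927233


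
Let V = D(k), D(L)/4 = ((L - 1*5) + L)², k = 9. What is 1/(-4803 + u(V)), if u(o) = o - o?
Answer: -1/4803 ≈ -0.00020820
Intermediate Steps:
D(L) = 4*(-5 + 2*L)² (D(L) = 4*((L - 1*5) + L)² = 4*((L - 5) + L)² = 4*((-5 + L) + L)² = 4*(-5 + 2*L)²)
V = 676 (V = 4*(-5 + 2*9)² = 4*(-5 + 18)² = 4*13² = 4*169 = 676)
u(o) = 0
1/(-4803 + u(V)) = 1/(-4803 + 0) = 1/(-4803) = -1/4803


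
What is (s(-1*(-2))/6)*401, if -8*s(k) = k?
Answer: -401/24 ≈ -16.708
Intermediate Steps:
s(k) = -k/8
(s(-1*(-2))/6)*401 = (-(-1)*(-2)/8/6)*401 = (-⅛*2*(⅙))*401 = -¼*⅙*401 = -1/24*401 = -401/24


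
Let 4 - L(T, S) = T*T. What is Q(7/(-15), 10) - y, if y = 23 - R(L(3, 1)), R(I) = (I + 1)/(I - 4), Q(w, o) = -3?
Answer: -230/9 ≈ -25.556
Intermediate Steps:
L(T, S) = 4 - T**2 (L(T, S) = 4 - T*T = 4 - T**2)
R(I) = (1 + I)/(-4 + I)
y = 203/9 (y = 23 - (1 + (4 - 1*3**2))/(-4 + (4 - 1*3**2)) = 23 - (1 + (4 - 1*9))/(-4 + (4 - 1*9)) = 23 - (1 + (4 - 9))/(-4 + (4 - 9)) = 23 - (1 - 5)/(-4 - 5) = 23 - (-4)/(-9) = 23 - (-1)*(-4)/9 = 23 - 1*4/9 = 23 - 4/9 = 203/9 ≈ 22.556)
Q(7/(-15), 10) - y = -3 - 1*203/9 = -3 - 203/9 = -230/9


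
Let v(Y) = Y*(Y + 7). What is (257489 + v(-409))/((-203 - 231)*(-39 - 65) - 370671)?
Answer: -421907/325535 ≈ -1.2960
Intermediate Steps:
v(Y) = Y*(7 + Y)
(257489 + v(-409))/((-203 - 231)*(-39 - 65) - 370671) = (257489 - 409*(7 - 409))/((-203 - 231)*(-39 - 65) - 370671) = (257489 - 409*(-402))/(-434*(-104) - 370671) = (257489 + 164418)/(45136 - 370671) = 421907/(-325535) = 421907*(-1/325535) = -421907/325535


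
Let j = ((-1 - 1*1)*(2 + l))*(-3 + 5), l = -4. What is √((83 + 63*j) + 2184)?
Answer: √2771 ≈ 52.640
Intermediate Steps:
j = 8 (j = ((-1 - 1*1)*(2 - 4))*(-3 + 5) = ((-1 - 1)*(-2))*2 = -2*(-2)*2 = 4*2 = 8)
√((83 + 63*j) + 2184) = √((83 + 63*8) + 2184) = √((83 + 504) + 2184) = √(587 + 2184) = √2771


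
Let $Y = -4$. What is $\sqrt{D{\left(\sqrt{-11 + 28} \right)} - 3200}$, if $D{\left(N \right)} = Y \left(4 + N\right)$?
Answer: $2 \sqrt{-804 - \sqrt{17}} \approx 56.855 i$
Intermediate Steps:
$D{\left(N \right)} = -16 - 4 N$ ($D{\left(N \right)} = - 4 \left(4 + N\right) = -16 - 4 N$)
$\sqrt{D{\left(\sqrt{-11 + 28} \right)} - 3200} = \sqrt{\left(-16 - 4 \sqrt{-11 + 28}\right) - 3200} = \sqrt{\left(-16 - 4 \sqrt{17}\right) - 3200} = \sqrt{-3216 - 4 \sqrt{17}}$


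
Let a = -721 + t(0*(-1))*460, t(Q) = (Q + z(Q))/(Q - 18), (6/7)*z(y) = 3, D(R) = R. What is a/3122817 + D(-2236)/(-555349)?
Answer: 58792853702/15608279683197 ≈ 0.0037668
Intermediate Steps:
z(y) = 7/2 (z(y) = (7/6)*3 = 7/2)
t(Q) = (7/2 + Q)/(-18 + Q) (t(Q) = (Q + 7/2)/(Q - 18) = (7/2 + Q)/(-18 + Q))
a = -7294/9 (a = -721 + ((7/2 + 0*(-1))/(-18 + 0*(-1)))*460 = -721 + ((7/2 + 0)/(-18 + 0))*460 = -721 + ((7/2)/(-18))*460 = -721 - 1/18*7/2*460 = -721 - 7/36*460 = -721 - 805/9 = -7294/9 ≈ -810.44)
a/3122817 + D(-2236)/(-555349) = -7294/9/3122817 - 2236/(-555349) = -7294/9*1/3122817 - 2236*(-1/555349) = -7294/28105353 + 2236/555349 = 58792853702/15608279683197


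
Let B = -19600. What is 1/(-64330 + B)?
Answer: -1/83930 ≈ -1.1915e-5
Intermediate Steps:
1/(-64330 + B) = 1/(-64330 - 19600) = 1/(-83930) = -1/83930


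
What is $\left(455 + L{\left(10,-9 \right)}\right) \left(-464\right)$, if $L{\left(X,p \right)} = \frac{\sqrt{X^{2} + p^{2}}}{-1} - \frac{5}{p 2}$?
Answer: $- \frac{1901240}{9} + 464 \sqrt{181} \approx -2.0501 \cdot 10^{5}$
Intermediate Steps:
$L{\left(X,p \right)} = - \sqrt{X^{2} + p^{2}} - \frac{5}{2 p}$ ($L{\left(X,p \right)} = \sqrt{X^{2} + p^{2}} \left(-1\right) - \frac{5}{2 p} = - \sqrt{X^{2} + p^{2}} - 5 \frac{1}{2 p} = - \sqrt{X^{2} + p^{2}} - \frac{5}{2 p}$)
$\left(455 + L{\left(10,-9 \right)}\right) \left(-464\right) = \left(455 - \left(- \frac{5}{18} + \sqrt{10^{2} + \left(-9\right)^{2}}\right)\right) \left(-464\right) = \left(455 - \left(- \frac{5}{18} + \sqrt{100 + 81}\right)\right) \left(-464\right) = \left(455 + \left(- \sqrt{181} + \frac{5}{18}\right)\right) \left(-464\right) = \left(455 + \left(\frac{5}{18} - \sqrt{181}\right)\right) \left(-464\right) = \left(\frac{8195}{18} - \sqrt{181}\right) \left(-464\right) = - \frac{1901240}{9} + 464 \sqrt{181}$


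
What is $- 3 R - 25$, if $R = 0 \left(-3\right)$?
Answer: $-25$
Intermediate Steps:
$R = 0$
$- 3 R - 25 = \left(-3\right) 0 - 25 = 0 - 25 = -25$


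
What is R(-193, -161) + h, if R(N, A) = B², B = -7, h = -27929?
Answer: -27880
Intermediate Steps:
R(N, A) = 49 (R(N, A) = (-7)² = 49)
R(-193, -161) + h = 49 - 27929 = -27880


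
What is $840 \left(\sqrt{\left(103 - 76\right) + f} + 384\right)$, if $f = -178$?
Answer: $322560 + 840 i \sqrt{151} \approx 3.2256 \cdot 10^{5} + 10322.0 i$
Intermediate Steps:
$840 \left(\sqrt{\left(103 - 76\right) + f} + 384\right) = 840 \left(\sqrt{\left(103 - 76\right) - 178} + 384\right) = 840 \left(\sqrt{27 - 178} + 384\right) = 840 \left(\sqrt{-151} + 384\right) = 840 \left(i \sqrt{151} + 384\right) = 840 \left(384 + i \sqrt{151}\right) = 322560 + 840 i \sqrt{151}$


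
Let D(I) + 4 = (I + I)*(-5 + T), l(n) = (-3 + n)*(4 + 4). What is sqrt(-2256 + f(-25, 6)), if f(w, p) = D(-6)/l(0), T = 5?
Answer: I*sqrt(81210)/6 ≈ 47.496*I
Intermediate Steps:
l(n) = -24 + 8*n (l(n) = (-3 + n)*8 = -24 + 8*n)
D(I) = -4 (D(I) = -4 + (I + I)*(-5 + 5) = -4 + (2*I)*0 = -4 + 0 = -4)
f(w, p) = 1/6 (f(w, p) = -4/(-24 + 8*0) = -4/(-24 + 0) = -4/(-24) = -4*(-1/24) = 1/6)
sqrt(-2256 + f(-25, 6)) = sqrt(-2256 + 1/6) = sqrt(-13535/6) = I*sqrt(81210)/6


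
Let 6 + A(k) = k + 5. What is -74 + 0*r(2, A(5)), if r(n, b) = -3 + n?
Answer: -74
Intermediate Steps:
A(k) = -1 + k (A(k) = -6 + (k + 5) = -6 + (5 + k) = -1 + k)
-74 + 0*r(2, A(5)) = -74 + 0*(-3 + 2) = -74 + 0*(-1) = -74 + 0 = -74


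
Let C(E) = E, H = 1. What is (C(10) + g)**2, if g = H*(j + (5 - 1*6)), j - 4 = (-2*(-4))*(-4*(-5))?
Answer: 29929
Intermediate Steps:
j = 164 (j = 4 + (-2*(-4))*(-4*(-5)) = 4 + 8*20 = 4 + 160 = 164)
g = 163 (g = 1*(164 + (5 - 1*6)) = 1*(164 + (5 - 6)) = 1*(164 - 1) = 1*163 = 163)
(C(10) + g)**2 = (10 + 163)**2 = 173**2 = 29929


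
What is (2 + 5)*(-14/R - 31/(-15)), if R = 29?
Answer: 4823/435 ≈ 11.087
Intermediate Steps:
(2 + 5)*(-14/R - 31/(-15)) = (2 + 5)*(-14/29 - 31/(-15)) = 7*(-14*1/29 - 31*(-1/15)) = 7*(-14/29 + 31/15) = 7*(689/435) = 4823/435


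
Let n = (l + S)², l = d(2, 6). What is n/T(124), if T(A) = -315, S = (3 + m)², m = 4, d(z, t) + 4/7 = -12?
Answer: -1445/343 ≈ -4.2128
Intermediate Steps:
d(z, t) = -88/7 (d(z, t) = -4/7 - 12 = -88/7)
l = -88/7 ≈ -12.571
S = 49 (S = (3 + 4)² = 7² = 49)
n = 65025/49 (n = (-88/7 + 49)² = (255/7)² = 65025/49 ≈ 1327.0)
n/T(124) = (65025/49)/(-315) = (65025/49)*(-1/315) = -1445/343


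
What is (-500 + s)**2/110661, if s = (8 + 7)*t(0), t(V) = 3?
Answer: 207025/110661 ≈ 1.8708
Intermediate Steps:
s = 45 (s = (8 + 7)*3 = 15*3 = 45)
(-500 + s)**2/110661 = (-500 + 45)**2/110661 = (-455)**2*(1/110661) = 207025*(1/110661) = 207025/110661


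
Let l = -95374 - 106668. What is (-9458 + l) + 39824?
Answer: -171676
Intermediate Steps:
l = -202042
(-9458 + l) + 39824 = (-9458 - 202042) + 39824 = -211500 + 39824 = -171676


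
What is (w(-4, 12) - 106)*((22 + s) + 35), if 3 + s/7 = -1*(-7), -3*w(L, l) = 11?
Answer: -27965/3 ≈ -9321.7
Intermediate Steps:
w(L, l) = -11/3 (w(L, l) = -1/3*11 = -11/3)
s = 28 (s = -21 + 7*(-1*(-7)) = -21 + 7*7 = -21 + 49 = 28)
(w(-4, 12) - 106)*((22 + s) + 35) = (-11/3 - 106)*((22 + 28) + 35) = -329*(50 + 35)/3 = -329/3*85 = -27965/3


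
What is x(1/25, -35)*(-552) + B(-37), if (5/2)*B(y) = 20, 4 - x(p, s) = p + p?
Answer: -53896/25 ≈ -2155.8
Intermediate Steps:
x(p, s) = 4 - 2*p (x(p, s) = 4 - (p + p) = 4 - 2*p)
B(y) = 8 (B(y) = (2/5)*20 = 8)
x(1/25, -35)*(-552) + B(-37) = (4 - 2/25)*(-552) + 8 = (98/25)*(-552) + 8 = -54096/25 + 8 = -53896/25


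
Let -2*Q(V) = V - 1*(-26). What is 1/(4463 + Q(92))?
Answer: 1/4404 ≈ 0.00022707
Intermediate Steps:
Q(V) = -13 - V/2 (Q(V) = -(V - 1*(-26))/2 = -(V + 26)/2 = -(26 + V)/2 = -13 - V/2)
1/(4463 + Q(92)) = 1/(4463 + (-13 - ½*92)) = 1/(4463 + (-13 - 46)) = 1/(4463 - 59) = 1/4404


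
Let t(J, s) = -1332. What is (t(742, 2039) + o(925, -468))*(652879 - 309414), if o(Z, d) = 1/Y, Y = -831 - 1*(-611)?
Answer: -20129865413/44 ≈ -4.5750e+8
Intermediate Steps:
Y = -220 (Y = -831 + 611 = -220)
o(Z, d) = -1/220 (o(Z, d) = 1/(-220) = -1/220)
(t(742, 2039) + o(925, -468))*(652879 - 309414) = (-1332 - 1/220)*(652879 - 309414) = -293041/220*343465 = -20129865413/44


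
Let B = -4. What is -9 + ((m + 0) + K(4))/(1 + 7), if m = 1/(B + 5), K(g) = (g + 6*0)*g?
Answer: -55/8 ≈ -6.8750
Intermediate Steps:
K(g) = g² (K(g) = (g + 0)*g = g*g = g²)
m = 1 (m = 1/(-4 + 5) = 1/1 = 1)
-9 + ((m + 0) + K(4))/(1 + 7) = -9 + ((1 + 0) + 4²)/(1 + 7) = -9 + (1 + 16)/8 = -9 + 17*(⅛) = -9 + 17/8 = -55/8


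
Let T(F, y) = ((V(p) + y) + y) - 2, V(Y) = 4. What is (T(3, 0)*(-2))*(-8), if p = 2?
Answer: 32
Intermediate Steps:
T(F, y) = 2 + 2*y (T(F, y) = ((4 + y) + y) - 2 = (4 + 2*y) - 2 = 2 + 2*y)
(T(3, 0)*(-2))*(-8) = ((2 + 2*0)*(-2))*(-8) = ((2 + 0)*(-2))*(-8) = (2*(-2))*(-8) = -4*(-8) = 32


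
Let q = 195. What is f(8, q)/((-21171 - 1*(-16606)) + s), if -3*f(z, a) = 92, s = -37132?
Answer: 92/125091 ≈ 0.00073546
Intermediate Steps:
f(z, a) = -92/3 (f(z, a) = -⅓*92 = -92/3)
f(8, q)/((-21171 - 1*(-16606)) + s) = -92/(3*((-21171 - 1*(-16606)) - 37132)) = -92/(3*((-21171 + 16606) - 37132)) = -92/(3*(-4565 - 37132)) = -92/3/(-41697) = -92/3*(-1/41697) = 92/125091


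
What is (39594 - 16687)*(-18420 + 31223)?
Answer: 293278321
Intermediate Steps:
(39594 - 16687)*(-18420 + 31223) = 22907*12803 = 293278321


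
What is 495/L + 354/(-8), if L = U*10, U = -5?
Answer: -1083/20 ≈ -54.150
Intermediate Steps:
L = -50 (L = -5*10 = -50)
495/L + 354/(-8) = 495/(-50) + 354/(-8) = 495*(-1/50) + 354*(-⅛) = -99/10 - 177/4 = -1083/20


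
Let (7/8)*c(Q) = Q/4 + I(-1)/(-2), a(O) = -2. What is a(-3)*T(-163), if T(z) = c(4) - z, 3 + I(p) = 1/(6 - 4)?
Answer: -2318/7 ≈ -331.14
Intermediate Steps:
I(p) = -5/2 (I(p) = -3 + 1/(6 - 4) = -3 + 1/2 = -5/2)
c(Q) = 10/7 + 2*Q/7 (c(Q) = 8*(Q/4 - 5/2/(-2))/7 = 8*(Q*(1/4) - 5/2*(-1/2))/7 = 8*(Q/4 + 5/4)/7 = 8*(5/4 + Q/4)/7 = 10/7 + 2*Q/7)
T(z) = 18/7 - z (T(z) = (10/7 + (2/7)*4) - z = (10/7 + 8/7) - z = 18/7 - z)
a(-3)*T(-163) = -2*(18/7 - 1*(-163)) = -2*(18/7 + 163) = -2*1159/7 = -2318/7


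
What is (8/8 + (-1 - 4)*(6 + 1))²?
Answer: 1156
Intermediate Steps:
(8/8 + (-1 - 4)*(6 + 1))² = (8*(⅛) - 5*7)² = (1 - 35)² = (-34)² = 1156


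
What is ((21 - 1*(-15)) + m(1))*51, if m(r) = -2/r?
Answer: 1734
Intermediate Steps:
((21 - 1*(-15)) + m(1))*51 = ((21 - 1*(-15)) - 2/1)*51 = ((21 + 15) - 2*1)*51 = (36 - 2)*51 = 34*51 = 1734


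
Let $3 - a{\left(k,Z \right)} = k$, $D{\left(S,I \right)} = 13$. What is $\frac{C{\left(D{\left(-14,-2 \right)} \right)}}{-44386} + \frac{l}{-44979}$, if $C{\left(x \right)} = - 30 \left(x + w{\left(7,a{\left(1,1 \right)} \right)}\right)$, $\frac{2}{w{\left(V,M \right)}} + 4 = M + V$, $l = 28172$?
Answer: $- \frac{616180417}{998218947} \approx -0.61728$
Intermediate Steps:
$a{\left(k,Z \right)} = 3 - k$
$w{\left(V,M \right)} = \frac{2}{-4 + M + V}$ ($w{\left(V,M \right)} = \frac{2}{-4 + \left(M + V\right)} = \frac{2}{-4 + M + V}$)
$C{\left(x \right)} = -12 - 30 x$ ($C{\left(x \right)} = - 30 \left(x + \frac{2}{-4 + \left(3 - 1\right) + 7}\right) = - 30 \left(x + \frac{2}{-4 + 2 + 7}\right) = - 30 \left(x + \frac{2}{5}\right) = - 30 \left(\frac{2}{5} + x\right) = -12 - 30 x$)
$\frac{C{\left(D{\left(-14,-2 \right)} \right)}}{-44386} + \frac{l}{-44979} = \frac{-12 - 390}{-44386} + \frac{28172}{-44979} = \left(-12 - 390\right) \left(- \frac{1}{44386}\right) + 28172 \left(- \frac{1}{44979}\right) = \left(-402\right) \left(- \frac{1}{44386}\right) - \frac{28172}{44979} = \frac{201}{22193} - \frac{28172}{44979} = - \frac{616180417}{998218947}$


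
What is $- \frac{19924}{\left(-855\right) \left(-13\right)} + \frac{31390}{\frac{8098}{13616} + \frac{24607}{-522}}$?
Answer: $- \frac{621603779833436}{919270954485} \approx -676.19$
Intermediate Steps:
$- \frac{19924}{\left(-855\right) \left(-13\right)} + \frac{31390}{\frac{8098}{13616} + \frac{24607}{-522}} = - \frac{19924}{11115} + \frac{31390}{8098 \cdot \frac{1}{13616} + 24607 \left(- \frac{1}{522}\right)} = \left(-19924\right) \frac{1}{11115} + \frac{31390}{\frac{4049}{6808} - \frac{24607}{522}} = - \frac{19924}{11115} + \frac{31390}{- \frac{82705439}{1776888}} = - \frac{19924}{11115} + 31390 \left(- \frac{1776888}{82705439}\right) = - \frac{19924}{11115} - \frac{55776514320}{82705439} = - \frac{621603779833436}{919270954485}$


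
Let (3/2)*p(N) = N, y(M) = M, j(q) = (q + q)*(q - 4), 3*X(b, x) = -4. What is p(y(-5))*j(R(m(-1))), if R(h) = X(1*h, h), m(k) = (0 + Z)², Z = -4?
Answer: -1280/27 ≈ -47.407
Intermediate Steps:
X(b, x) = -4/3 (X(b, x) = (⅓)*(-4) = -4/3)
m(k) = 16 (m(k) = (0 - 4)² = (-4)² = 16)
R(h) = -4/3
j(q) = 2*q*(-4 + q) (j(q) = (2*q)*(-4 + q) = 2*q*(-4 + q))
p(N) = 2*N/3
p(y(-5))*j(R(m(-1))) = ((⅔)*(-5))*(2*(-4/3)*(-4 - 4/3)) = -20*(-4)*(-16)/(3*3*3) = -10/3*128/9 = -1280/27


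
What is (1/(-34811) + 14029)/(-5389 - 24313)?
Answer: -244181759/516978161 ≈ -0.47233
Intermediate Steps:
(1/(-34811) + 14029)/(-5389 - 24313) = (-1/34811 + 14029)/(-29702) = (488363518/34811)*(-1/29702) = -244181759/516978161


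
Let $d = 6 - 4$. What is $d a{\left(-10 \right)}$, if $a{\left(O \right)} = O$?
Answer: $-20$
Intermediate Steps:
$d = 2$
$d a{\left(-10 \right)} = 2 \left(-10\right) = -20$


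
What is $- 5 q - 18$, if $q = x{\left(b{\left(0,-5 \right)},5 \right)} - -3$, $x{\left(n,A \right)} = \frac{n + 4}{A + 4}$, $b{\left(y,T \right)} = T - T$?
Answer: $- \frac{317}{9} \approx -35.222$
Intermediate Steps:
$b{\left(y,T \right)} = 0$
$x{\left(n,A \right)} = \frac{4 + n}{4 + A}$
$q = \frac{31}{9}$ ($q = \frac{4 + 0}{4 + 5} - -3 = \frac{1}{9} \cdot 4 + 3 = \frac{4}{9} + 3 = \frac{31}{9} \approx 3.4444$)
$- 5 q - 18 = \left(-5\right) \frac{31}{9} - 18 = - \frac{155}{9} - 18 = - \frac{317}{9}$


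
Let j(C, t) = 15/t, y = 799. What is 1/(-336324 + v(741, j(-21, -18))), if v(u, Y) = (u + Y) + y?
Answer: -6/2008709 ≈ -2.9870e-6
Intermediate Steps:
v(u, Y) = 799 + Y + u (v(u, Y) = (u + Y) + 799 = (Y + u) + 799 = 799 + Y + u)
1/(-336324 + v(741, j(-21, -18))) = 1/(-336324 + (799 + 15/(-18) + 741)) = 1/(-336324 + (799 + 15*(-1/18) + 741)) = 1/(-336324 + (799 - 5/6 + 741)) = 1/(-336324 + 9235/6) = 1/(-2008709/6) = -6/2008709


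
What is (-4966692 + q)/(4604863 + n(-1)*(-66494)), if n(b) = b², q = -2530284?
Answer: -7496976/4538369 ≈ -1.6519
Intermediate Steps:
(-4966692 + q)/(4604863 + n(-1)*(-66494)) = (-4966692 - 2530284)/(4604863 + (-1)²*(-66494)) = -7496976/(4604863 + 1*(-66494)) = -7496976/(4604863 - 66494) = -7496976/4538369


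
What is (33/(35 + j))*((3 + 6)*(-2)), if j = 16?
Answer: -198/17 ≈ -11.647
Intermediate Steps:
(33/(35 + j))*((3 + 6)*(-2)) = (33/(35 + 16))*((3 + 6)*(-2)) = (33/51)*(9*(-2)) = ((1/51)*33)*(-18) = (11/17)*(-18) = -198/17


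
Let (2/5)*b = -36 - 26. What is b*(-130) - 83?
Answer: 20067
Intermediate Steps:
b = -155 (b = 5*(-36 - 26)/2 = (5/2)*(-62) = -155)
b*(-130) - 83 = -155*(-130) - 83 = 20150 - 83 = 20067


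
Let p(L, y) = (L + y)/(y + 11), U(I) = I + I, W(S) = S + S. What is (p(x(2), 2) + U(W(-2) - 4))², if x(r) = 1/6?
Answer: 9025/36 ≈ 250.69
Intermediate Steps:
x(r) = ⅙
W(S) = 2*S
U(I) = 2*I
p(L, y) = (L + y)/(11 + y)
(p(x(2), 2) + U(W(-2) - 4))² = ((⅙ + 2)/(11 + 2) + 2*(2*(-2) - 4))² = ((13/6)/13 + 2*(-4 - 4))² = ((1/13)*(13/6) + 2*(-8))² = (⅙ - 16)² = (-95/6)² = 9025/36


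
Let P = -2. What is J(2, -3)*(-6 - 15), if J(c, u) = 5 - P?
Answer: -147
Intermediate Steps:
J(c, u) = 7 (J(c, u) = 5 - 1*(-2) = 5 + 2 = 7)
J(2, -3)*(-6 - 15) = 7*(-6 - 15) = 7*(-21) = -147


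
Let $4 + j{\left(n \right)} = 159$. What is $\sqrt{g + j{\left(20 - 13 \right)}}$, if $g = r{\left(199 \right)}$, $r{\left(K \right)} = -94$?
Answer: $\sqrt{61} \approx 7.8102$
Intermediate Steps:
$g = -94$
$j{\left(n \right)} = 155$ ($j{\left(n \right)} = -4 + 159 = 155$)
$\sqrt{g + j{\left(20 - 13 \right)}} = \sqrt{-94 + 155} = \sqrt{61}$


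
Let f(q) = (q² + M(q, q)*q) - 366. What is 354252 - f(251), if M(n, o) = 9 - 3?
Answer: 290111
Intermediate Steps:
M(n, o) = 6
f(q) = -366 + q² + 6*q (f(q) = (q² + 6*q) - 366 = -366 + q² + 6*q)
354252 - f(251) = 354252 - (-366 + 251² + 6*251) = 354252 - (-366 + 63001 + 1506) = 354252 - 1*64141 = 354252 - 64141 = 290111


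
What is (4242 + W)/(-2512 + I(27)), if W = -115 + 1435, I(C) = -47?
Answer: -1854/853 ≈ -2.1735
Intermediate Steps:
W = 1320
(4242 + W)/(-2512 + I(27)) = (4242 + 1320)/(-2512 - 47) = 5562/(-2559) = 5562*(-1/2559) = -1854/853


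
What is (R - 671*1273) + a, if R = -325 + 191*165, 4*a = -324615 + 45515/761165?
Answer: -137640969917/152233 ≈ -9.0415e+5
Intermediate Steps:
a = -12354276548/152233 (a = (-324615 + 45515/761165)/4 = (-324615 + 45515*(1/761165))/4 = (-324615 + 9103/152233)/4 = (¼)*(-49417106192/152233) = -12354276548/152233 ≈ -81154.)
R = 31190 (R = -325 + 31515 = 31190)
(R - 671*1273) + a = (31190 - 671*1273) - 12354276548/152233 = (31190 - 854183) - 12354276548/152233 = -822993 - 12354276548/152233 = -137640969917/152233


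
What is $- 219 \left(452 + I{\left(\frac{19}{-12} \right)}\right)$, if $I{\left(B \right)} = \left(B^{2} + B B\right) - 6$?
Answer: $- \frac{2370529}{24} \approx -98772.0$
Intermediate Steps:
$I{\left(B \right)} = -6 + 2 B^{2}$ ($I{\left(B \right)} = \left(B^{2} + B^{2}\right) - 6 = 2 B^{2} - 6 = -6 + 2 B^{2}$)
$- 219 \left(452 + I{\left(\frac{19}{-12} \right)}\right) = - 219 \left(452 - \left(6 - 2 \left(\frac{19}{-12}\right)^{2}\right)\right) = - 219 \left(452 - \left(6 - 2 \left(19 \left(- \frac{1}{12}\right)\right)^{2}\right)\right) = - 219 \left(452 - \left(6 - 2 \left(- \frac{19}{12}\right)^{2}\right)\right) = - 219 \left(452 + \left(-6 + 2 \cdot \frac{361}{144}\right)\right) = - 219 \left(452 + \left(-6 + \frac{361}{72}\right)\right) = - 219 \left(452 - \frac{71}{72}\right) = \left(-219\right) \frac{32473}{72} = - \frac{2370529}{24}$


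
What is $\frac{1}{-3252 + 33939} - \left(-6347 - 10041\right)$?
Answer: $\frac{502898557}{30687} \approx 16388.0$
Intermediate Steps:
$\frac{1}{-3252 + 33939} - \left(-6347 - 10041\right) = \frac{1}{30687} - -16388 = \frac{1}{30687} + 16388 = \frac{502898557}{30687}$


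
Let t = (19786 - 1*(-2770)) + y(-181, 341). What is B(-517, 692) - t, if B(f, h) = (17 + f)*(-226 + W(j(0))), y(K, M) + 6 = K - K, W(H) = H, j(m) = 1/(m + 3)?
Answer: 270850/3 ≈ 90283.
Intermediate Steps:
j(m) = 1/(3 + m)
y(K, M) = -6 (y(K, M) = -6 + (K - K) = -6 + 0 = -6)
B(f, h) = -11509/3 - 677*f/3 (B(f, h) = (17 + f)*(-226 + 1/(3 + 0)) = (17 + f)*(-226 + 1/3) = (17 + f)*(-226 + ⅓) = (17 + f)*(-677/3) = -11509/3 - 677*f/3)
t = 22550 (t = (19786 - 1*(-2770)) - 6 = (19786 + 2770) - 6 = 22556 - 6 = 22550)
B(-517, 692) - t = (-11509/3 - 677/3*(-517)) - 1*22550 = (-11509/3 + 350009/3) - 22550 = 338500/3 - 22550 = 270850/3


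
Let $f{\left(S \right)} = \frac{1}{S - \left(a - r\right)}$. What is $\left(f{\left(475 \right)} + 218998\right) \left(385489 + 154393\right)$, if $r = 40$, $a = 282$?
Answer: $\frac{27548307768870}{233} \approx 1.1823 \cdot 10^{11}$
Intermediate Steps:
$f{\left(S \right)} = \frac{1}{-242 + S}$ ($f{\left(S \right)} = \frac{1}{S + \left(40 - 282\right)} = \frac{1}{S - 242} = \frac{1}{-242 + S}$)
$\left(f{\left(475 \right)} + 218998\right) \left(385489 + 154393\right) = \left(\frac{1}{-242 + 475} + 218998\right) \left(385489 + 154393\right) = \left(\frac{1}{233} + 218998\right) 539882 = \frac{51026535}{233} \cdot 539882 = \frac{27548307768870}{233}$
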